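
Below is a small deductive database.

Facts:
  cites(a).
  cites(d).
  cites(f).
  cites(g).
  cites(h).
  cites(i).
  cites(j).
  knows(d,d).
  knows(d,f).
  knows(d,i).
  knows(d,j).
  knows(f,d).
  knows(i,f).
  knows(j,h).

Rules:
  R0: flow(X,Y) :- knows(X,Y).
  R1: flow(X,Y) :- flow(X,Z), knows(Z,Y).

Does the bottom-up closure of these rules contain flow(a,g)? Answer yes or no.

no

round 1: derive flow(d,d) via R0 from knows(d,d)
round 1: derive flow(d,f) via R0 from knows(d,f)
round 1: derive flow(d,i) via R0 from knows(d,i)
round 1: derive flow(d,j) via R0 from knows(d,j)
round 1: derive flow(f,d) via R0 from knows(f,d)
round 1: derive flow(i,f) via R0 from knows(i,f)
round 1: derive flow(j,h) via R0 from knows(j,h)
round 2: derive flow(d,h) via R1 from flow(d,j), knows(j,h)
round 2: derive flow(f,f) via R1 from flow(f,d), knows(d,f)
round 2: derive flow(f,i) via R1 from flow(f,d), knows(d,i)
round 2: derive flow(f,j) via R1 from flow(f,d), knows(d,j)
round 2: derive flow(i,d) via R1 from flow(i,f), knows(f,d)
round 3: derive flow(f,h) via R1 from flow(f,j), knows(j,h)
round 3: derive flow(i,i) via R1 from flow(i,d), knows(d,i)
round 3: derive flow(i,j) via R1 from flow(i,d), knows(d,j)
round 4: derive flow(i,h) via R1 from flow(i,j), knows(j,h)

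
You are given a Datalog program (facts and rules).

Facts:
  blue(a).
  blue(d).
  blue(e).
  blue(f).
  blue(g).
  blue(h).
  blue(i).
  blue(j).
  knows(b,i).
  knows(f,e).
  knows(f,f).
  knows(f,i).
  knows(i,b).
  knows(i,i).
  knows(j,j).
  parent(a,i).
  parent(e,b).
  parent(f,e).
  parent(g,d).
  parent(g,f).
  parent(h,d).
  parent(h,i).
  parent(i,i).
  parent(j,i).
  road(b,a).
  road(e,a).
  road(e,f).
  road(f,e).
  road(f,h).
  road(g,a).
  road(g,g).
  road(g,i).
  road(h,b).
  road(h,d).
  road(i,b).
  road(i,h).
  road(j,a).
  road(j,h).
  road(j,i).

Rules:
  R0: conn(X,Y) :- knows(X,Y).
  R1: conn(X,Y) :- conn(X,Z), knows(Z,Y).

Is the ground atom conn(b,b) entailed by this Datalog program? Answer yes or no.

round 1: derive conn(b,i) via R0 from knows(b,i)
round 1: derive conn(f,e) via R0 from knows(f,e)
round 1: derive conn(f,f) via R0 from knows(f,f)
round 1: derive conn(f,i) via R0 from knows(f,i)
round 1: derive conn(i,b) via R0 from knows(i,b)
round 1: derive conn(i,i) via R0 from knows(i,i)
round 1: derive conn(j,j) via R0 from knows(j,j)
round 2: derive conn(b,b) via R1 from conn(b,i), knows(i,b)
round 2: derive conn(f,b) via R1 from conn(f,i), knows(i,b)

yes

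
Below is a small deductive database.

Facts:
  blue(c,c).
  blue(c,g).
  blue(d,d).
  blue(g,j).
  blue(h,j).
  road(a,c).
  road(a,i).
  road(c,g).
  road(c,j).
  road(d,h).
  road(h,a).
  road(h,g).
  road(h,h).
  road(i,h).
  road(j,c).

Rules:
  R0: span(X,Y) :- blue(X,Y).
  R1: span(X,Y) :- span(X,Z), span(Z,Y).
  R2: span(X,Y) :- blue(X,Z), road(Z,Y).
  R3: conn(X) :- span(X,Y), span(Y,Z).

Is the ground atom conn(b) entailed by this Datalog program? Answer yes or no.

round 1: derive span(c,c) via R0 from blue(c,c)
round 1: derive span(c,g) via R0 from blue(c,g)
round 1: derive span(d,d) via R0 from blue(d,d)
round 1: derive span(g,j) via R0 from blue(g,j)
round 1: derive span(h,j) via R0 from blue(h,j)
round 1: derive span(c,j) via R2 from blue(c,c), road(c,j)
round 1: derive span(d,h) via R2 from blue(d,d), road(d,h)
round 1: derive span(g,c) via R2 from blue(g,j), road(j,c)
round 1: derive span(h,c) via R2 from blue(h,j), road(j,c)
round 2: derive span(d,c) via R1 from span(d,h), span(h,c)
round 2: derive span(d,j) via R1 from span(d,h), span(h,j)
round 2: derive span(g,g) via R1 from span(g,c), span(c,g)
round 2: derive span(h,g) via R1 from span(h,c), span(c,g)
round 2: derive conn(c) via R3 from span(c,c), span(c,c)
round 2: derive conn(d) via R3 from span(d,d), span(d,d)
round 2: derive conn(g) via R3 from span(g,c), span(c,c)
round 2: derive conn(h) via R3 from span(h,c), span(c,c)
round 3: derive span(d,g) via R1 from span(d,c), span(c,g)

no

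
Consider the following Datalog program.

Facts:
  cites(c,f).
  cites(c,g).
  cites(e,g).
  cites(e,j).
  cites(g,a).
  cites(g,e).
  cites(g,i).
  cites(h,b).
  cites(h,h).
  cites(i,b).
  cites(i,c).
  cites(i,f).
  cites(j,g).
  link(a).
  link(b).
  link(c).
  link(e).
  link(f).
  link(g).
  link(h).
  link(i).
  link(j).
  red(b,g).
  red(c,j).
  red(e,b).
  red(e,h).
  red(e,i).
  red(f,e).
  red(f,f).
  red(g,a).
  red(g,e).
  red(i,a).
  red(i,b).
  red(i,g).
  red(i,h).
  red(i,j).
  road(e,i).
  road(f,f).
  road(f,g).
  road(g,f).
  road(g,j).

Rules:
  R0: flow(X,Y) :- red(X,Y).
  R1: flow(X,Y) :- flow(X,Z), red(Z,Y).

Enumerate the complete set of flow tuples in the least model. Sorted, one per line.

round 1: derive flow(b,g) via R0 from red(b,g)
round 1: derive flow(c,j) via R0 from red(c,j)
round 1: derive flow(e,b) via R0 from red(e,b)
round 1: derive flow(e,h) via R0 from red(e,h)
round 1: derive flow(e,i) via R0 from red(e,i)
round 1: derive flow(f,e) via R0 from red(f,e)
round 1: derive flow(f,f) via R0 from red(f,f)
round 1: derive flow(g,a) via R0 from red(g,a)
round 1: derive flow(g,e) via R0 from red(g,e)
round 1: derive flow(i,a) via R0 from red(i,a)
round 1: derive flow(i,b) via R0 from red(i,b)
round 1: derive flow(i,g) via R0 from red(i,g)
round 1: derive flow(i,h) via R0 from red(i,h)
round 1: derive flow(i,j) via R0 from red(i,j)
round 2: derive flow(b,a) via R1 from flow(b,g), red(g,a)
round 2: derive flow(b,e) via R1 from flow(b,g), red(g,e)
round 2: derive flow(e,a) via R1 from flow(e,i), red(i,a)
round 2: derive flow(e,g) via R1 from flow(e,b), red(b,g)
round 2: derive flow(e,j) via R1 from flow(e,i), red(i,j)
round 2: derive flow(f,b) via R1 from flow(f,e), red(e,b)
round 2: derive flow(f,h) via R1 from flow(f,e), red(e,h)
round 2: derive flow(f,i) via R1 from flow(f,e), red(e,i)
round 2: derive flow(g,b) via R1 from flow(g,e), red(e,b)
round 2: derive flow(g,h) via R1 from flow(g,e), red(e,h)
round 2: derive flow(g,i) via R1 from flow(g,e), red(e,i)
round 2: derive flow(i,e) via R1 from flow(i,g), red(g,e)
round 3: derive flow(b,b) via R1 from flow(b,e), red(e,b)
round 3: derive flow(b,h) via R1 from flow(b,e), red(e,h)
round 3: derive flow(b,i) via R1 from flow(b,e), red(e,i)
round 3: derive flow(e,e) via R1 from flow(e,g), red(g,e)
round 3: derive flow(f,a) via R1 from flow(f,i), red(i,a)
round 3: derive flow(f,g) via R1 from flow(f,b), red(b,g)
round 3: derive flow(f,j) via R1 from flow(f,i), red(i,j)
round 3: derive flow(g,g) via R1 from flow(g,b), red(b,g)
round 3: derive flow(g,j) via R1 from flow(g,i), red(i,j)
round 3: derive flow(i,i) via R1 from flow(i,e), red(e,i)
round 4: derive flow(b,j) via R1 from flow(b,i), red(i,j)

flow(b,a)
flow(b,b)
flow(b,e)
flow(b,g)
flow(b,h)
flow(b,i)
flow(b,j)
flow(c,j)
flow(e,a)
flow(e,b)
flow(e,e)
flow(e,g)
flow(e,h)
flow(e,i)
flow(e,j)
flow(f,a)
flow(f,b)
flow(f,e)
flow(f,f)
flow(f,g)
flow(f,h)
flow(f,i)
flow(f,j)
flow(g,a)
flow(g,b)
flow(g,e)
flow(g,g)
flow(g,h)
flow(g,i)
flow(g,j)
flow(i,a)
flow(i,b)
flow(i,e)
flow(i,g)
flow(i,h)
flow(i,i)
flow(i,j)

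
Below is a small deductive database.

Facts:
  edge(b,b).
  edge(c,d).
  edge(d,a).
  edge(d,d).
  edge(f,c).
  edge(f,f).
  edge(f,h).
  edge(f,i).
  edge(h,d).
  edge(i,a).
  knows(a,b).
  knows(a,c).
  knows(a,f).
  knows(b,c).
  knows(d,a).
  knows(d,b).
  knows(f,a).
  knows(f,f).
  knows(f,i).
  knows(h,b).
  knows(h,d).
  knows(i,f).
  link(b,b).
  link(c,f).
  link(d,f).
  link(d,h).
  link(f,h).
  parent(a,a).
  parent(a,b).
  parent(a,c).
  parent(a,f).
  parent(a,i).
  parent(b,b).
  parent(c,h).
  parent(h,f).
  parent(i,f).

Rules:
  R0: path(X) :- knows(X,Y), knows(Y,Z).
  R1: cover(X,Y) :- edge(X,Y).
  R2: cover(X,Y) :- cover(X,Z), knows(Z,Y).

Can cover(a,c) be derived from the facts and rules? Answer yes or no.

round 1: derive cover(b,b) via R1 from edge(b,b)
round 1: derive cover(c,d) via R1 from edge(c,d)
round 1: derive cover(d,a) via R1 from edge(d,a)
round 1: derive cover(d,d) via R1 from edge(d,d)
round 1: derive cover(f,c) via R1 from edge(f,c)
round 1: derive cover(f,f) via R1 from edge(f,f)
round 1: derive cover(f,h) via R1 from edge(f,h)
round 1: derive cover(f,i) via R1 from edge(f,i)
round 1: derive cover(h,d) via R1 from edge(h,d)
round 1: derive cover(i,a) via R1 from edge(i,a)
round 2: derive cover(b,c) via R2 from cover(b,b), knows(b,c)
round 2: derive cover(c,a) via R2 from cover(c,d), knows(d,a)
round 2: derive cover(c,b) via R2 from cover(c,d), knows(d,b)
round 2: derive cover(d,b) via R2 from cover(d,a), knows(a,b)
round 2: derive cover(d,c) via R2 from cover(d,a), knows(a,c)
round 2: derive cover(d,f) via R2 from cover(d,a), knows(a,f)
round 2: derive cover(f,a) via R2 from cover(f,f), knows(f,a)
round 2: derive cover(f,b) via R2 from cover(f,h), knows(h,b)
round 2: derive cover(f,d) via R2 from cover(f,h), knows(h,d)
round 2: derive cover(h,a) via R2 from cover(h,d), knows(d,a)
round 2: derive cover(h,b) via R2 from cover(h,d), knows(d,b)
round 2: derive cover(i,b) via R2 from cover(i,a), knows(a,b)
round 2: derive cover(i,c) via R2 from cover(i,a), knows(a,c)
round 2: derive cover(i,f) via R2 from cover(i,a), knows(a,f)
round 3: derive cover(c,c) via R2 from cover(c,a), knows(a,c)
round 3: derive cover(c,f) via R2 from cover(c,a), knows(a,f)
round 3: derive cover(d,i) via R2 from cover(d,f), knows(f,i)
round 3: derive cover(h,c) via R2 from cover(h,a), knows(a,c)
round 3: derive cover(h,f) via R2 from cover(h,a), knows(a,f)
round 3: derive cover(i,i) via R2 from cover(i,f), knows(f,i)
round 4: derive cover(c,i) via R2 from cover(c,f), knows(f,i)
round 4: derive cover(h,i) via R2 from cover(h,f), knows(f,i)

no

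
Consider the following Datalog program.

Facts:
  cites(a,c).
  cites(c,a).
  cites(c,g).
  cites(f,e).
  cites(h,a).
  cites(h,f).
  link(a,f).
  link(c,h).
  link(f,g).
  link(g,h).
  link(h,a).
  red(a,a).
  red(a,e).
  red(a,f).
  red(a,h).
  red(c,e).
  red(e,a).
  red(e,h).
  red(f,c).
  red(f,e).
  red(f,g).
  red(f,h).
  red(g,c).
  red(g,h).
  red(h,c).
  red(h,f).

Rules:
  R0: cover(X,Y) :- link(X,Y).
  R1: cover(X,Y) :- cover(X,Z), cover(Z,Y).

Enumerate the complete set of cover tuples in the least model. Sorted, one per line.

cover(a,a)
cover(a,f)
cover(a,g)
cover(a,h)
cover(c,a)
cover(c,f)
cover(c,g)
cover(c,h)
cover(f,a)
cover(f,f)
cover(f,g)
cover(f,h)
cover(g,a)
cover(g,f)
cover(g,g)
cover(g,h)
cover(h,a)
cover(h,f)
cover(h,g)
cover(h,h)

round 1: derive cover(a,f) via R0 from link(a,f)
round 1: derive cover(c,h) via R0 from link(c,h)
round 1: derive cover(f,g) via R0 from link(f,g)
round 1: derive cover(g,h) via R0 from link(g,h)
round 1: derive cover(h,a) via R0 from link(h,a)
round 2: derive cover(a,g) via R1 from cover(a,f), cover(f,g)
round 2: derive cover(c,a) via R1 from cover(c,h), cover(h,a)
round 2: derive cover(f,h) via R1 from cover(f,g), cover(g,h)
round 2: derive cover(g,a) via R1 from cover(g,h), cover(h,a)
round 2: derive cover(h,f) via R1 from cover(h,a), cover(a,f)
round 3: derive cover(a,a) via R1 from cover(a,g), cover(g,a)
round 3: derive cover(a,h) via R1 from cover(a,f), cover(f,h)
round 3: derive cover(c,f) via R1 from cover(c,a), cover(a,f)
round 3: derive cover(c,g) via R1 from cover(c,a), cover(a,g)
round 3: derive cover(f,a) via R1 from cover(f,g), cover(g,a)
round 3: derive cover(f,f) via R1 from cover(f,h), cover(h,f)
round 3: derive cover(g,f) via R1 from cover(g,a), cover(a,f)
round 3: derive cover(g,g) via R1 from cover(g,a), cover(a,g)
round 3: derive cover(h,g) via R1 from cover(h,a), cover(a,g)
round 3: derive cover(h,h) via R1 from cover(h,f), cover(f,h)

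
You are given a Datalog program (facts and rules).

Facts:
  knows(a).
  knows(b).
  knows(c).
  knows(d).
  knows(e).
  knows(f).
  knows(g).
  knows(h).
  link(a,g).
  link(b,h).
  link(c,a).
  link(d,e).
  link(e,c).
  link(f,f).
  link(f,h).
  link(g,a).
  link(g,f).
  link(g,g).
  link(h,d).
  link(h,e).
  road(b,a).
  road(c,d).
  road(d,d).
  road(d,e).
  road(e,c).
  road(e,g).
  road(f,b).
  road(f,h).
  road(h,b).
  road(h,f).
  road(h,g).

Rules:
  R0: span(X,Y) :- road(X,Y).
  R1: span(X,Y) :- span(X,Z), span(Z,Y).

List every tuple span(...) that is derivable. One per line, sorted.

span(b,a)
span(c,c)
span(c,d)
span(c,e)
span(c,g)
span(d,c)
span(d,d)
span(d,e)
span(d,g)
span(e,c)
span(e,d)
span(e,e)
span(e,g)
span(f,a)
span(f,b)
span(f,f)
span(f,g)
span(f,h)
span(h,a)
span(h,b)
span(h,f)
span(h,g)
span(h,h)

round 1: derive span(b,a) via R0 from road(b,a)
round 1: derive span(c,d) via R0 from road(c,d)
round 1: derive span(d,d) via R0 from road(d,d)
round 1: derive span(d,e) via R0 from road(d,e)
round 1: derive span(e,c) via R0 from road(e,c)
round 1: derive span(e,g) via R0 from road(e,g)
round 1: derive span(f,b) via R0 from road(f,b)
round 1: derive span(f,h) via R0 from road(f,h)
round 1: derive span(h,b) via R0 from road(h,b)
round 1: derive span(h,f) via R0 from road(h,f)
round 1: derive span(h,g) via R0 from road(h,g)
round 2: derive span(c,e) via R1 from span(c,d), span(d,e)
round 2: derive span(d,c) via R1 from span(d,e), span(e,c)
round 2: derive span(d,g) via R1 from span(d,e), span(e,g)
round 2: derive span(e,d) via R1 from span(e,c), span(c,d)
round 2: derive span(f,a) via R1 from span(f,b), span(b,a)
round 2: derive span(f,f) via R1 from span(f,h), span(h,f)
round 2: derive span(f,g) via R1 from span(f,h), span(h,g)
round 2: derive span(h,a) via R1 from span(h,b), span(b,a)
round 2: derive span(h,h) via R1 from span(h,f), span(f,h)
round 3: derive span(c,c) via R1 from span(c,d), span(d,c)
round 3: derive span(c,g) via R1 from span(c,d), span(d,g)
round 3: derive span(e,e) via R1 from span(e,c), span(c,e)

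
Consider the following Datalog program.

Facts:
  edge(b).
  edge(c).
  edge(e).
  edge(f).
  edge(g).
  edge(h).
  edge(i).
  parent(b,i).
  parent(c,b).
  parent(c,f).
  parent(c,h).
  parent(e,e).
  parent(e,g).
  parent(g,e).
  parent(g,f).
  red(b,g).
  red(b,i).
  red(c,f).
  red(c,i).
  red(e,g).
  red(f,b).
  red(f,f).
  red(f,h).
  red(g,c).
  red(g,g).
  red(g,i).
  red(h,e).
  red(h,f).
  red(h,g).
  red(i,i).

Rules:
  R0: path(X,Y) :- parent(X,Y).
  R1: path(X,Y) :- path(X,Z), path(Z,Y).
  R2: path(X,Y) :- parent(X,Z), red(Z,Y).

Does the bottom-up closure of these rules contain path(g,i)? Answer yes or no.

yes

round 1: derive path(b,i) via R0 from parent(b,i)
round 1: derive path(c,b) via R0 from parent(c,b)
round 1: derive path(c,f) via R0 from parent(c,f)
round 1: derive path(c,h) via R0 from parent(c,h)
round 1: derive path(e,e) via R0 from parent(e,e)
round 1: derive path(e,g) via R0 from parent(e,g)
round 1: derive path(g,e) via R0 from parent(g,e)
round 1: derive path(g,f) via R0 from parent(g,f)
round 1: derive path(c,e) via R2 from parent(c,h), red(h,e)
round 1: derive path(c,g) via R2 from parent(c,b), red(b,g)
round 1: derive path(c,i) via R2 from parent(c,b), red(b,i)
round 1: derive path(e,c) via R2 from parent(e,g), red(g,c)
round 1: derive path(e,i) via R2 from parent(e,g), red(g,i)
round 1: derive path(g,b) via R2 from parent(g,f), red(f,b)
round 1: derive path(g,g) via R2 from parent(g,e), red(e,g)
round 1: derive path(g,h) via R2 from parent(g,f), red(f,h)
round 2: derive path(c,c) via R1 from path(c,e), path(e,c)
round 2: derive path(e,b) via R1 from path(e,c), path(c,b)
round 2: derive path(e,f) via R1 from path(e,c), path(c,f)
round 2: derive path(e,h) via R1 from path(e,c), path(c,h)
round 2: derive path(g,c) via R1 from path(g,e), path(e,c)
round 2: derive path(g,i) via R1 from path(g,b), path(b,i)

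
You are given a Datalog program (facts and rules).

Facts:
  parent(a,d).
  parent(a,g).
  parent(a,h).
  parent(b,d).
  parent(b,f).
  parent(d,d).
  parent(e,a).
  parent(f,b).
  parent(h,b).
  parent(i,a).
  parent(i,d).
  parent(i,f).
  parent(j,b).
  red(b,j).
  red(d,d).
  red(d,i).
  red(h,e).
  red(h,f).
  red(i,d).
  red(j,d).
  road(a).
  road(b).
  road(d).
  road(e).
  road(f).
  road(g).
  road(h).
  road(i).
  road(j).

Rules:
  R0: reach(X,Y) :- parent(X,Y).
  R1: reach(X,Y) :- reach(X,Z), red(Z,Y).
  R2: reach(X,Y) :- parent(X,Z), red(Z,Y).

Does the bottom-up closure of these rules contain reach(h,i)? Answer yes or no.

yes

round 1: derive reach(a,d) via R0 from parent(a,d)
round 1: derive reach(a,g) via R0 from parent(a,g)
round 1: derive reach(a,h) via R0 from parent(a,h)
round 1: derive reach(b,d) via R0 from parent(b,d)
round 1: derive reach(b,f) via R0 from parent(b,f)
round 1: derive reach(d,d) via R0 from parent(d,d)
round 1: derive reach(e,a) via R0 from parent(e,a)
round 1: derive reach(f,b) via R0 from parent(f,b)
round 1: derive reach(h,b) via R0 from parent(h,b)
round 1: derive reach(i,a) via R0 from parent(i,a)
round 1: derive reach(i,d) via R0 from parent(i,d)
round 1: derive reach(i,f) via R0 from parent(i,f)
round 1: derive reach(j,b) via R0 from parent(j,b)
round 1: derive reach(a,e) via R2 from parent(a,h), red(h,e)
round 1: derive reach(a,f) via R2 from parent(a,h), red(h,f)
round 1: derive reach(a,i) via R2 from parent(a,d), red(d,i)
round 1: derive reach(b,i) via R2 from parent(b,d), red(d,i)
round 1: derive reach(d,i) via R2 from parent(d,d), red(d,i)
round 1: derive reach(f,j) via R2 from parent(f,b), red(b,j)
round 1: derive reach(h,j) via R2 from parent(h,b), red(b,j)
round 1: derive reach(i,i) via R2 from parent(i,d), red(d,i)
round 1: derive reach(j,j) via R2 from parent(j,b), red(b,j)
round 2: derive reach(f,d) via R1 from reach(f,j), red(j,d)
round 2: derive reach(h,d) via R1 from reach(h,j), red(j,d)
round 2: derive reach(j,d) via R1 from reach(j,j), red(j,d)
round 3: derive reach(f,i) via R1 from reach(f,d), red(d,i)
round 3: derive reach(h,i) via R1 from reach(h,d), red(d,i)
round 3: derive reach(j,i) via R1 from reach(j,d), red(d,i)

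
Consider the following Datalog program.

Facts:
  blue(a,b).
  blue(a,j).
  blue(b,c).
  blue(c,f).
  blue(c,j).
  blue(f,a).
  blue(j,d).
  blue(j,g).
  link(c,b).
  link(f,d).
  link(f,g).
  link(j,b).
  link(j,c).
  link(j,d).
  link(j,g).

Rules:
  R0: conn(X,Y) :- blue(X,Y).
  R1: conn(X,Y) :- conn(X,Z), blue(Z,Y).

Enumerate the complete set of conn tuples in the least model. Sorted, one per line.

conn(a,a)
conn(a,b)
conn(a,c)
conn(a,d)
conn(a,f)
conn(a,g)
conn(a,j)
conn(b,a)
conn(b,b)
conn(b,c)
conn(b,d)
conn(b,f)
conn(b,g)
conn(b,j)
conn(c,a)
conn(c,b)
conn(c,c)
conn(c,d)
conn(c,f)
conn(c,g)
conn(c,j)
conn(f,a)
conn(f,b)
conn(f,c)
conn(f,d)
conn(f,f)
conn(f,g)
conn(f,j)
conn(j,d)
conn(j,g)

round 1: derive conn(a,b) via R0 from blue(a,b)
round 1: derive conn(a,j) via R0 from blue(a,j)
round 1: derive conn(b,c) via R0 from blue(b,c)
round 1: derive conn(c,f) via R0 from blue(c,f)
round 1: derive conn(c,j) via R0 from blue(c,j)
round 1: derive conn(f,a) via R0 from blue(f,a)
round 1: derive conn(j,d) via R0 from blue(j,d)
round 1: derive conn(j,g) via R0 from blue(j,g)
round 2: derive conn(a,c) via R1 from conn(a,b), blue(b,c)
round 2: derive conn(a,d) via R1 from conn(a,j), blue(j,d)
round 2: derive conn(a,g) via R1 from conn(a,j), blue(j,g)
round 2: derive conn(b,f) via R1 from conn(b,c), blue(c,f)
round 2: derive conn(b,j) via R1 from conn(b,c), blue(c,j)
round 2: derive conn(c,a) via R1 from conn(c,f), blue(f,a)
round 2: derive conn(c,d) via R1 from conn(c,j), blue(j,d)
round 2: derive conn(c,g) via R1 from conn(c,j), blue(j,g)
round 2: derive conn(f,b) via R1 from conn(f,a), blue(a,b)
round 2: derive conn(f,j) via R1 from conn(f,a), blue(a,j)
round 3: derive conn(a,f) via R1 from conn(a,c), blue(c,f)
round 3: derive conn(b,a) via R1 from conn(b,f), blue(f,a)
round 3: derive conn(b,d) via R1 from conn(b,j), blue(j,d)
round 3: derive conn(b,g) via R1 from conn(b,j), blue(j,g)
round 3: derive conn(c,b) via R1 from conn(c,a), blue(a,b)
round 3: derive conn(f,c) via R1 from conn(f,b), blue(b,c)
round 3: derive conn(f,d) via R1 from conn(f,j), blue(j,d)
round 3: derive conn(f,g) via R1 from conn(f,j), blue(j,g)
round 4: derive conn(a,a) via R1 from conn(a,f), blue(f,a)
round 4: derive conn(b,b) via R1 from conn(b,a), blue(a,b)
round 4: derive conn(c,c) via R1 from conn(c,b), blue(b,c)
round 4: derive conn(f,f) via R1 from conn(f,c), blue(c,f)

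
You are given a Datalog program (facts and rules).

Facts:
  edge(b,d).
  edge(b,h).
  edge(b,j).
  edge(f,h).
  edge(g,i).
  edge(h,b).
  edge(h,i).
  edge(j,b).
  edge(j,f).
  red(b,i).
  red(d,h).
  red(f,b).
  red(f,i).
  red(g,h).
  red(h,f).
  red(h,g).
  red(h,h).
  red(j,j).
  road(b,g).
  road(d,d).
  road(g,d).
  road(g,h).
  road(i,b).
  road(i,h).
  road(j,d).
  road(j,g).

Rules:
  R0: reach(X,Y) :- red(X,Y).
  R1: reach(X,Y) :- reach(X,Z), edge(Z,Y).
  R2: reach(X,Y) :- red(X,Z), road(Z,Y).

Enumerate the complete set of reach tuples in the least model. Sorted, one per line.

round 1: derive reach(b,i) via R0 from red(b,i)
round 1: derive reach(d,h) via R0 from red(d,h)
round 1: derive reach(f,b) via R0 from red(f,b)
round 1: derive reach(f,i) via R0 from red(f,i)
round 1: derive reach(g,h) via R0 from red(g,h)
round 1: derive reach(h,f) via R0 from red(h,f)
round 1: derive reach(h,g) via R0 from red(h,g)
round 1: derive reach(h,h) via R0 from red(h,h)
round 1: derive reach(j,j) via R0 from red(j,j)
round 1: derive reach(b,b) via R2 from red(b,i), road(i,b)
round 1: derive reach(b,h) via R2 from red(b,i), road(i,h)
round 1: derive reach(f,g) via R2 from red(f,b), road(b,g)
round 1: derive reach(f,h) via R2 from red(f,i), road(i,h)
round 1: derive reach(h,d) via R2 from red(h,g), road(g,d)
round 1: derive reach(j,d) via R2 from red(j,j), road(j,d)
round 1: derive reach(j,g) via R2 from red(j,j), road(j,g)
round 2: derive reach(b,d) via R1 from reach(b,b), edge(b,d)
round 2: derive reach(b,j) via R1 from reach(b,b), edge(b,j)
round 2: derive reach(d,b) via R1 from reach(d,h), edge(h,b)
round 2: derive reach(d,i) via R1 from reach(d,h), edge(h,i)
round 2: derive reach(f,d) via R1 from reach(f,b), edge(b,d)
round 2: derive reach(f,j) via R1 from reach(f,b), edge(b,j)
round 2: derive reach(g,b) via R1 from reach(g,h), edge(h,b)
round 2: derive reach(g,i) via R1 from reach(g,h), edge(h,i)
round 2: derive reach(h,b) via R1 from reach(h,h), edge(h,b)
round 2: derive reach(h,i) via R1 from reach(h,g), edge(g,i)
round 2: derive reach(j,b) via R1 from reach(j,j), edge(j,b)
round 2: derive reach(j,f) via R1 from reach(j,j), edge(j,f)
round 2: derive reach(j,i) via R1 from reach(j,g), edge(g,i)
round 3: derive reach(b,f) via R1 from reach(b,j), edge(j,f)
round 3: derive reach(d,d) via R1 from reach(d,b), edge(b,d)
round 3: derive reach(d,j) via R1 from reach(d,b), edge(b,j)
round 3: derive reach(f,f) via R1 from reach(f,j), edge(j,f)
round 3: derive reach(g,d) via R1 from reach(g,b), edge(b,d)
round 3: derive reach(g,j) via R1 from reach(g,b), edge(b,j)
round 3: derive reach(h,j) via R1 from reach(h,b), edge(b,j)
round 3: derive reach(j,h) via R1 from reach(j,b), edge(b,h)
round 4: derive reach(d,f) via R1 from reach(d,j), edge(j,f)
round 4: derive reach(g,f) via R1 from reach(g,j), edge(j,f)

reach(b,b)
reach(b,d)
reach(b,f)
reach(b,h)
reach(b,i)
reach(b,j)
reach(d,b)
reach(d,d)
reach(d,f)
reach(d,h)
reach(d,i)
reach(d,j)
reach(f,b)
reach(f,d)
reach(f,f)
reach(f,g)
reach(f,h)
reach(f,i)
reach(f,j)
reach(g,b)
reach(g,d)
reach(g,f)
reach(g,h)
reach(g,i)
reach(g,j)
reach(h,b)
reach(h,d)
reach(h,f)
reach(h,g)
reach(h,h)
reach(h,i)
reach(h,j)
reach(j,b)
reach(j,d)
reach(j,f)
reach(j,g)
reach(j,h)
reach(j,i)
reach(j,j)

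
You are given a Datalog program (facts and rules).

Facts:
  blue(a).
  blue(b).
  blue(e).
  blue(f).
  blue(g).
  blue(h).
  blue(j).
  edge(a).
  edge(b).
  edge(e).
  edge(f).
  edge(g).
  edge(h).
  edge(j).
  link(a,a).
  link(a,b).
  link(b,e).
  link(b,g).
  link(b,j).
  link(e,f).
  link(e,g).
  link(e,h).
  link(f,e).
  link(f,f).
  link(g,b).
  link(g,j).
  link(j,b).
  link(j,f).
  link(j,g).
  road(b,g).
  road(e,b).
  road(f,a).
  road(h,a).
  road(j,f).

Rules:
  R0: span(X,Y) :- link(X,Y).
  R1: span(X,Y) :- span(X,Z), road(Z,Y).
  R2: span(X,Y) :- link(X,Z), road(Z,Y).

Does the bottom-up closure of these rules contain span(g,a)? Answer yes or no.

yes

round 1: derive span(a,a) via R0 from link(a,a)
round 1: derive span(a,b) via R0 from link(a,b)
round 1: derive span(b,e) via R0 from link(b,e)
round 1: derive span(b,g) via R0 from link(b,g)
round 1: derive span(b,j) via R0 from link(b,j)
round 1: derive span(e,f) via R0 from link(e,f)
round 1: derive span(e,g) via R0 from link(e,g)
round 1: derive span(e,h) via R0 from link(e,h)
round 1: derive span(f,e) via R0 from link(f,e)
round 1: derive span(f,f) via R0 from link(f,f)
round 1: derive span(g,b) via R0 from link(g,b)
round 1: derive span(g,j) via R0 from link(g,j)
round 1: derive span(j,b) via R0 from link(j,b)
round 1: derive span(j,f) via R0 from link(j,f)
round 1: derive span(j,g) via R0 from link(j,g)
round 1: derive span(a,g) via R2 from link(a,b), road(b,g)
round 1: derive span(b,b) via R2 from link(b,e), road(e,b)
round 1: derive span(b,f) via R2 from link(b,j), road(j,f)
round 1: derive span(e,a) via R2 from link(e,f), road(f,a)
round 1: derive span(f,a) via R2 from link(f,f), road(f,a)
round 1: derive span(f,b) via R2 from link(f,e), road(e,b)
round 1: derive span(g,f) via R2 from link(g,j), road(j,f)
round 1: derive span(g,g) via R2 from link(g,b), road(b,g)
round 1: derive span(j,a) via R2 from link(j,f), road(f,a)
round 2: derive span(b,a) via R1 from span(b,f), road(f,a)
round 2: derive span(f,g) via R1 from span(f,b), road(b,g)
round 2: derive span(g,a) via R1 from span(g,f), road(f,a)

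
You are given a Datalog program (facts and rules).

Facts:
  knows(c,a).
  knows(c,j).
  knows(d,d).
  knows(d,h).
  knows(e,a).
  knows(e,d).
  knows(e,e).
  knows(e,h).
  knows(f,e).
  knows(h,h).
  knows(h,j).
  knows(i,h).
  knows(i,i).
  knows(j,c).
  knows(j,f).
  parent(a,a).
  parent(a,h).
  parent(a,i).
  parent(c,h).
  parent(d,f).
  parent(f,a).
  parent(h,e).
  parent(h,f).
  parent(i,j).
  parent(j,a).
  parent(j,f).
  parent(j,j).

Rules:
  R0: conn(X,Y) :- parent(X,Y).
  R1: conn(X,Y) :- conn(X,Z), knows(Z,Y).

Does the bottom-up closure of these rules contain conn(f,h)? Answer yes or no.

no

round 1: derive conn(a,a) via R0 from parent(a,a)
round 1: derive conn(a,h) via R0 from parent(a,h)
round 1: derive conn(a,i) via R0 from parent(a,i)
round 1: derive conn(c,h) via R0 from parent(c,h)
round 1: derive conn(d,f) via R0 from parent(d,f)
round 1: derive conn(f,a) via R0 from parent(f,a)
round 1: derive conn(h,e) via R0 from parent(h,e)
round 1: derive conn(h,f) via R0 from parent(h,f)
round 1: derive conn(i,j) via R0 from parent(i,j)
round 1: derive conn(j,a) via R0 from parent(j,a)
round 1: derive conn(j,f) via R0 from parent(j,f)
round 1: derive conn(j,j) via R0 from parent(j,j)
round 2: derive conn(a,j) via R1 from conn(a,h), knows(h,j)
round 2: derive conn(c,j) via R1 from conn(c,h), knows(h,j)
round 2: derive conn(d,e) via R1 from conn(d,f), knows(f,e)
round 2: derive conn(h,a) via R1 from conn(h,e), knows(e,a)
round 2: derive conn(h,d) via R1 from conn(h,e), knows(e,d)
round 2: derive conn(h,h) via R1 from conn(h,e), knows(e,h)
round 2: derive conn(i,c) via R1 from conn(i,j), knows(j,c)
round 2: derive conn(i,f) via R1 from conn(i,j), knows(j,f)
round 2: derive conn(j,c) via R1 from conn(j,j), knows(j,c)
round 2: derive conn(j,e) via R1 from conn(j,f), knows(f,e)
round 3: derive conn(a,c) via R1 from conn(a,j), knows(j,c)
round 3: derive conn(a,f) via R1 from conn(a,j), knows(j,f)
round 3: derive conn(c,c) via R1 from conn(c,j), knows(j,c)
round 3: derive conn(c,f) via R1 from conn(c,j), knows(j,f)
round 3: derive conn(d,a) via R1 from conn(d,e), knows(e,a)
round 3: derive conn(d,d) via R1 from conn(d,e), knows(e,d)
round 3: derive conn(d,h) via R1 from conn(d,e), knows(e,h)
round 3: derive conn(h,j) via R1 from conn(h,h), knows(h,j)
round 3: derive conn(i,a) via R1 from conn(i,c), knows(c,a)
round 3: derive conn(i,e) via R1 from conn(i,f), knows(f,e)
round 3: derive conn(j,d) via R1 from conn(j,e), knows(e,d)
round 3: derive conn(j,h) via R1 from conn(j,e), knows(e,h)
round 4: derive conn(a,e) via R1 from conn(a,f), knows(f,e)
round 4: derive conn(c,a) via R1 from conn(c,c), knows(c,a)
round 4: derive conn(c,e) via R1 from conn(c,f), knows(f,e)
round 4: derive conn(d,j) via R1 from conn(d,h), knows(h,j)
round 4: derive conn(h,c) via R1 from conn(h,j), knows(j,c)
round 4: derive conn(i,d) via R1 from conn(i,e), knows(e,d)
round 4: derive conn(i,h) via R1 from conn(i,e), knows(e,h)
round 5: derive conn(a,d) via R1 from conn(a,e), knows(e,d)
round 5: derive conn(c,d) via R1 from conn(c,e), knows(e,d)
round 5: derive conn(d,c) via R1 from conn(d,j), knows(j,c)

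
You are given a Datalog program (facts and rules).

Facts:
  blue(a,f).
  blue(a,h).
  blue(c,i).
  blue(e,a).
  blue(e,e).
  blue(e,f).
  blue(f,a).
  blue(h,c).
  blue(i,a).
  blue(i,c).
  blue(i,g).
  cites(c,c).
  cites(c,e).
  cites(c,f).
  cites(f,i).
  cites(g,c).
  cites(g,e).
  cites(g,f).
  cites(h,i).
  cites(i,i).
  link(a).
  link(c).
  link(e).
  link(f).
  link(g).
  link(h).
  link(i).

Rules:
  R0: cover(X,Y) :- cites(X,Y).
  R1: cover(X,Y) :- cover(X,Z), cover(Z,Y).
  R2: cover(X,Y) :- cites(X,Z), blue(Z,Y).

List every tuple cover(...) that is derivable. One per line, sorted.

cover(c,a)
cover(c,c)
cover(c,e)
cover(c,f)
cover(c,g)
cover(c,i)
cover(f,a)
cover(f,c)
cover(f,e)
cover(f,f)
cover(f,g)
cover(f,i)
cover(g,a)
cover(g,c)
cover(g,e)
cover(g,f)
cover(g,g)
cover(g,i)
cover(h,a)
cover(h,c)
cover(h,e)
cover(h,f)
cover(h,g)
cover(h,i)
cover(i,a)
cover(i,c)
cover(i,e)
cover(i,f)
cover(i,g)
cover(i,i)

round 1: derive cover(c,c) via R0 from cites(c,c)
round 1: derive cover(c,e) via R0 from cites(c,e)
round 1: derive cover(c,f) via R0 from cites(c,f)
round 1: derive cover(f,i) via R0 from cites(f,i)
round 1: derive cover(g,c) via R0 from cites(g,c)
round 1: derive cover(g,e) via R0 from cites(g,e)
round 1: derive cover(g,f) via R0 from cites(g,f)
round 1: derive cover(h,i) via R0 from cites(h,i)
round 1: derive cover(i,i) via R0 from cites(i,i)
round 1: derive cover(c,a) via R2 from cites(c,e), blue(e,a)
round 1: derive cover(c,i) via R2 from cites(c,c), blue(c,i)
round 1: derive cover(f,a) via R2 from cites(f,i), blue(i,a)
round 1: derive cover(f,c) via R2 from cites(f,i), blue(i,c)
round 1: derive cover(f,g) via R2 from cites(f,i), blue(i,g)
round 1: derive cover(g,a) via R2 from cites(g,e), blue(e,a)
round 1: derive cover(g,i) via R2 from cites(g,c), blue(c,i)
round 1: derive cover(h,a) via R2 from cites(h,i), blue(i,a)
round 1: derive cover(h,c) via R2 from cites(h,i), blue(i,c)
round 1: derive cover(h,g) via R2 from cites(h,i), blue(i,g)
round 1: derive cover(i,a) via R2 from cites(i,i), blue(i,a)
round 1: derive cover(i,c) via R2 from cites(i,i), blue(i,c)
round 1: derive cover(i,g) via R2 from cites(i,i), blue(i,g)
round 2: derive cover(c,g) via R1 from cover(c,f), cover(f,g)
round 2: derive cover(f,e) via R1 from cover(f,c), cover(c,e)
round 2: derive cover(f,f) via R1 from cover(f,c), cover(c,f)
round 2: derive cover(g,g) via R1 from cover(g,f), cover(f,g)
round 2: derive cover(h,e) via R1 from cover(h,c), cover(c,e)
round 2: derive cover(h,f) via R1 from cover(h,c), cover(c,f)
round 2: derive cover(i,e) via R1 from cover(i,c), cover(c,e)
round 2: derive cover(i,f) via R1 from cover(i,c), cover(c,f)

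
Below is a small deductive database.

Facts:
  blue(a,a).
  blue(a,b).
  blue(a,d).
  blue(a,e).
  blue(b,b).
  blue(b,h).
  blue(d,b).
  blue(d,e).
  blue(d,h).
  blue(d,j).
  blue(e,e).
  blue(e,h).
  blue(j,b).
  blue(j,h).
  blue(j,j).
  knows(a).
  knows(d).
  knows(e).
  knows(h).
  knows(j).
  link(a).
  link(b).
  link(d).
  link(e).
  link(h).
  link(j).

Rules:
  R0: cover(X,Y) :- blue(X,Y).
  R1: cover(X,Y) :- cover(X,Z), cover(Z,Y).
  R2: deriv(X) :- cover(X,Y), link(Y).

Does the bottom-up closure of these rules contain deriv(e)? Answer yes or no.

yes

round 1: derive cover(a,a) via R0 from blue(a,a)
round 1: derive cover(a,b) via R0 from blue(a,b)
round 1: derive cover(a,d) via R0 from blue(a,d)
round 1: derive cover(a,e) via R0 from blue(a,e)
round 1: derive cover(b,b) via R0 from blue(b,b)
round 1: derive cover(b,h) via R0 from blue(b,h)
round 1: derive cover(d,b) via R0 from blue(d,b)
round 1: derive cover(d,e) via R0 from blue(d,e)
round 1: derive cover(d,h) via R0 from blue(d,h)
round 1: derive cover(d,j) via R0 from blue(d,j)
round 1: derive cover(e,e) via R0 from blue(e,e)
round 1: derive cover(e,h) via R0 from blue(e,h)
round 1: derive cover(j,b) via R0 from blue(j,b)
round 1: derive cover(j,h) via R0 from blue(j,h)
round 1: derive cover(j,j) via R0 from blue(j,j)
round 2: derive cover(a,h) via R1 from cover(a,b), cover(b,h)
round 2: derive cover(a,j) via R1 from cover(a,d), cover(d,j)
round 2: derive deriv(a) via R2 from cover(a,a), link(a)
round 2: derive deriv(b) via R2 from cover(b,b), link(b)
round 2: derive deriv(d) via R2 from cover(d,b), link(b)
round 2: derive deriv(e) via R2 from cover(e,e), link(e)
round 2: derive deriv(j) via R2 from cover(j,b), link(b)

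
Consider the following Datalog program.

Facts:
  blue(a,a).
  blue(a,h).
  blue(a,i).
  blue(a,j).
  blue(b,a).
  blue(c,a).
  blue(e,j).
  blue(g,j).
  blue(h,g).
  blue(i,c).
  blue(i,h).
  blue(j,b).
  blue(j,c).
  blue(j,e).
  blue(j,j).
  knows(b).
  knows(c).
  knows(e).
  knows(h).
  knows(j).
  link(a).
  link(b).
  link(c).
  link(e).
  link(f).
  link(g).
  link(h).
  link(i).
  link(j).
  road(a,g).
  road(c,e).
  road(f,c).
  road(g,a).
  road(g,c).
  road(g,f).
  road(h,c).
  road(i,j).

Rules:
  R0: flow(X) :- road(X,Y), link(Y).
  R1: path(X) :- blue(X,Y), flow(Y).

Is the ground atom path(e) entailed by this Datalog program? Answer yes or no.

round 1: derive flow(a) via R0 from road(a,g), link(g)
round 1: derive flow(c) via R0 from road(c,e), link(e)
round 1: derive flow(f) via R0 from road(f,c), link(c)
round 1: derive flow(g) via R0 from road(g,a), link(a)
round 1: derive flow(h) via R0 from road(h,c), link(c)
round 1: derive flow(i) via R0 from road(i,j), link(j)
round 2: derive path(a) via R1 from blue(a,a), flow(a)
round 2: derive path(b) via R1 from blue(b,a), flow(a)
round 2: derive path(c) via R1 from blue(c,a), flow(a)
round 2: derive path(h) via R1 from blue(h,g), flow(g)
round 2: derive path(i) via R1 from blue(i,c), flow(c)
round 2: derive path(j) via R1 from blue(j,c), flow(c)

no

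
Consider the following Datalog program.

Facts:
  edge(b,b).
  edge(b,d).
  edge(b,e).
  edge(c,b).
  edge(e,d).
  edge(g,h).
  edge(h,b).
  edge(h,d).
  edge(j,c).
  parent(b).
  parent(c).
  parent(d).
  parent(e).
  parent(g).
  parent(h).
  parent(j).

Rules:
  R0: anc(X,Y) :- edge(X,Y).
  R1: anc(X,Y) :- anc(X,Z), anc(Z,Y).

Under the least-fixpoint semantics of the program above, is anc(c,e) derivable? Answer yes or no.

yes

round 1: derive anc(b,b) via R0 from edge(b,b)
round 1: derive anc(b,d) via R0 from edge(b,d)
round 1: derive anc(b,e) via R0 from edge(b,e)
round 1: derive anc(c,b) via R0 from edge(c,b)
round 1: derive anc(e,d) via R0 from edge(e,d)
round 1: derive anc(g,h) via R0 from edge(g,h)
round 1: derive anc(h,b) via R0 from edge(h,b)
round 1: derive anc(h,d) via R0 from edge(h,d)
round 1: derive anc(j,c) via R0 from edge(j,c)
round 2: derive anc(c,d) via R1 from anc(c,b), anc(b,d)
round 2: derive anc(c,e) via R1 from anc(c,b), anc(b,e)
round 2: derive anc(g,b) via R1 from anc(g,h), anc(h,b)
round 2: derive anc(g,d) via R1 from anc(g,h), anc(h,d)
round 2: derive anc(h,e) via R1 from anc(h,b), anc(b,e)
round 2: derive anc(j,b) via R1 from anc(j,c), anc(c,b)
round 3: derive anc(g,e) via R1 from anc(g,b), anc(b,e)
round 3: derive anc(j,d) via R1 from anc(j,b), anc(b,d)
round 3: derive anc(j,e) via R1 from anc(j,b), anc(b,e)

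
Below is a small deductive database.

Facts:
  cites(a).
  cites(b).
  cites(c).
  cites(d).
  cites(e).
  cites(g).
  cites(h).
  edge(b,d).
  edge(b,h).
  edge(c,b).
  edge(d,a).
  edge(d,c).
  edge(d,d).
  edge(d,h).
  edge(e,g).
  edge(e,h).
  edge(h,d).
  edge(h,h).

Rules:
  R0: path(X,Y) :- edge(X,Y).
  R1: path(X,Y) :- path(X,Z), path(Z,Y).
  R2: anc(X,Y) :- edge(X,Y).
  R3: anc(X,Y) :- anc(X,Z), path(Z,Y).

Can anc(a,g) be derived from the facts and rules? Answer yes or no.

round 1: derive path(b,d) via R0 from edge(b,d)
round 1: derive path(b,h) via R0 from edge(b,h)
round 1: derive path(c,b) via R0 from edge(c,b)
round 1: derive path(d,a) via R0 from edge(d,a)
round 1: derive path(d,c) via R0 from edge(d,c)
round 1: derive path(d,d) via R0 from edge(d,d)
round 1: derive path(d,h) via R0 from edge(d,h)
round 1: derive path(e,g) via R0 from edge(e,g)
round 1: derive path(e,h) via R0 from edge(e,h)
round 1: derive path(h,d) via R0 from edge(h,d)
round 1: derive path(h,h) via R0 from edge(h,h)
round 1: derive anc(b,d) via R2 from edge(b,d)
round 1: derive anc(b,h) via R2 from edge(b,h)
round 1: derive anc(c,b) via R2 from edge(c,b)
round 1: derive anc(d,a) via R2 from edge(d,a)
round 1: derive anc(d,c) via R2 from edge(d,c)
round 1: derive anc(d,d) via R2 from edge(d,d)
round 1: derive anc(d,h) via R2 from edge(d,h)
round 1: derive anc(e,g) via R2 from edge(e,g)
round 1: derive anc(e,h) via R2 from edge(e,h)
round 1: derive anc(h,d) via R2 from edge(h,d)
round 1: derive anc(h,h) via R2 from edge(h,h)
round 2: derive path(b,a) via R1 from path(b,d), path(d,a)
round 2: derive path(b,c) via R1 from path(b,d), path(d,c)
round 2: derive path(c,d) via R1 from path(c,b), path(b,d)
round 2: derive path(c,h) via R1 from path(c,b), path(b,h)
round 2: derive path(d,b) via R1 from path(d,c), path(c,b)
round 2: derive path(e,d) via R1 from path(e,h), path(h,d)
round 2: derive path(h,a) via R1 from path(h,d), path(d,a)
round 2: derive path(h,c) via R1 from path(h,d), path(d,c)
round 2: derive anc(b,a) via R3 from anc(b,d), path(d,a)
round 2: derive anc(b,c) via R3 from anc(b,d), path(d,c)
round 2: derive anc(c,d) via R3 from anc(c,b), path(b,d)
round 2: derive anc(c,h) via R3 from anc(c,b), path(b,h)
round 2: derive anc(d,b) via R3 from anc(d,c), path(c,b)
round 2: derive anc(e,d) via R3 from anc(e,h), path(h,d)
round 2: derive anc(h,a) via R3 from anc(h,d), path(d,a)
round 2: derive anc(h,c) via R3 from anc(h,d), path(d,c)
round 3: derive path(b,b) via R1 from path(b,c), path(c,b)
round 3: derive path(c,a) via R1 from path(c,b), path(b,a)
round 3: derive path(c,c) via R1 from path(c,b), path(b,c)
round 3: derive path(e,a) via R1 from path(e,d), path(d,a)
round 3: derive path(e,b) via R1 from path(e,d), path(d,b)
round 3: derive path(e,c) via R1 from path(e,d), path(d,c)
round 3: derive path(h,b) via R1 from path(h,c), path(c,b)
round 3: derive anc(b,b) via R3 from anc(b,c), path(c,b)
round 3: derive anc(c,a) via R3 from anc(c,b), path(b,a)
round 3: derive anc(c,c) via R3 from anc(c,b), path(b,c)
round 3: derive anc(e,a) via R3 from anc(e,d), path(d,a)
round 3: derive anc(e,b) via R3 from anc(e,d), path(d,b)
round 3: derive anc(e,c) via R3 from anc(e,d), path(d,c)
round 3: derive anc(h,b) via R3 from anc(h,c), path(c,b)

no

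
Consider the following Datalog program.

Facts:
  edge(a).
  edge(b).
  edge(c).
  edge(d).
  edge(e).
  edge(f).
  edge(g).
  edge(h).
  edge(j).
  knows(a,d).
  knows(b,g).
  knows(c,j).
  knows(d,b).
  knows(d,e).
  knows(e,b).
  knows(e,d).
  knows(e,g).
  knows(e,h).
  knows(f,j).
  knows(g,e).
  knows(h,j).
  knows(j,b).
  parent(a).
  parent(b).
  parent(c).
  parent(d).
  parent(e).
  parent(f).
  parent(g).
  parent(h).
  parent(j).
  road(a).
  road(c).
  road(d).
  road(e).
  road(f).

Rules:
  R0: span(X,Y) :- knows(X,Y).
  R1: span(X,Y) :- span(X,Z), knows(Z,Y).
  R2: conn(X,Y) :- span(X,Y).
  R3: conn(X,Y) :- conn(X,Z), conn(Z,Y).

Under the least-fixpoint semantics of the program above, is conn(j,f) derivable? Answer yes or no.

no

round 1: derive span(a,d) via R0 from knows(a,d)
round 1: derive span(b,g) via R0 from knows(b,g)
round 1: derive span(c,j) via R0 from knows(c,j)
round 1: derive span(d,b) via R0 from knows(d,b)
round 1: derive span(d,e) via R0 from knows(d,e)
round 1: derive span(e,b) via R0 from knows(e,b)
round 1: derive span(e,d) via R0 from knows(e,d)
round 1: derive span(e,g) via R0 from knows(e,g)
round 1: derive span(e,h) via R0 from knows(e,h)
round 1: derive span(f,j) via R0 from knows(f,j)
round 1: derive span(g,e) via R0 from knows(g,e)
round 1: derive span(h,j) via R0 from knows(h,j)
round 1: derive span(j,b) via R0 from knows(j,b)
round 2: derive span(a,b) via R1 from span(a,d), knows(d,b)
round 2: derive span(a,e) via R1 from span(a,d), knows(d,e)
round 2: derive span(b,e) via R1 from span(b,g), knows(g,e)
round 2: derive span(c,b) via R1 from span(c,j), knows(j,b)
round 2: derive span(d,d) via R1 from span(d,e), knows(e,d)
round 2: derive span(d,g) via R1 from span(d,b), knows(b,g)
round 2: derive span(d,h) via R1 from span(d,e), knows(e,h)
round 2: derive span(e,e) via R1 from span(e,d), knows(d,e)
round 2: derive span(e,j) via R1 from span(e,h), knows(h,j)
round 2: derive span(f,b) via R1 from span(f,j), knows(j,b)
round 2: derive span(g,b) via R1 from span(g,e), knows(e,b)
round 2: derive span(g,d) via R1 from span(g,e), knows(e,d)
round 2: derive span(g,g) via R1 from span(g,e), knows(e,g)
round 2: derive span(g,h) via R1 from span(g,e), knows(e,h)
round 2: derive span(h,b) via R1 from span(h,j), knows(j,b)
round 2: derive span(j,g) via R1 from span(j,b), knows(b,g)
round 2: derive conn(a,d) via R2 from span(a,d)
round 2: derive conn(b,g) via R2 from span(b,g)
round 2: derive conn(c,j) via R2 from span(c,j)
round 2: derive conn(d,b) via R2 from span(d,b)
round 2: derive conn(d,e) via R2 from span(d,e)
round 2: derive conn(e,b) via R2 from span(e,b)
round 2: derive conn(e,d) via R2 from span(e,d)
round 2: derive conn(e,g) via R2 from span(e,g)
round 2: derive conn(e,h) via R2 from span(e,h)
round 2: derive conn(f,j) via R2 from span(f,j)
round 2: derive conn(g,e) via R2 from span(g,e)
round 2: derive conn(h,j) via R2 from span(h,j)
round 2: derive conn(j,b) via R2 from span(j,b)
round 3: derive span(a,g) via R1 from span(a,b), knows(b,g)
round 3: derive span(a,h) via R1 from span(a,e), knows(e,h)
round 3: derive span(b,b) via R1 from span(b,e), knows(e,b)
round 3: derive span(b,d) via R1 from span(b,e), knows(e,d)
round 3: derive span(b,h) via R1 from span(b,e), knows(e,h)
round 3: derive span(c,g) via R1 from span(c,b), knows(b,g)
round 3: derive span(d,j) via R1 from span(d,h), knows(h,j)
round 3: derive span(f,g) via R1 from span(f,b), knows(b,g)
round 3: derive span(g,j) via R1 from span(g,h), knows(h,j)
round 3: derive span(h,g) via R1 from span(h,b), knows(b,g)
round 3: derive span(j,e) via R1 from span(j,g), knows(g,e)
round 3: derive conn(a,b) via R2 from span(a,b)
round 3: derive conn(a,e) via R2 from span(a,e)
round 3: derive conn(b,e) via R2 from span(b,e)
round 3: derive conn(c,b) via R2 from span(c,b)
round 3: derive conn(d,d) via R2 from span(d,d)
round 3: derive conn(d,g) via R2 from span(d,g)
round 3: derive conn(d,h) via R2 from span(d,h)
round 3: derive conn(e,e) via R2 from span(e,e)
round 3: derive conn(e,j) via R2 from span(e,j)
round 3: derive conn(f,b) via R2 from span(f,b)
round 3: derive conn(g,b) via R2 from span(g,b)
round 3: derive conn(g,d) via R2 from span(g,d)
round 3: derive conn(g,g) via R2 from span(g,g)
round 3: derive conn(g,h) via R2 from span(g,h)
round 3: derive conn(h,b) via R2 from span(h,b)
round 3: derive conn(j,g) via R2 from span(j,g)
round 4: derive span(a,j) via R1 from span(a,h), knows(h,j)
round 4: derive span(b,j) via R1 from span(b,h), knows(h,j)
round 4: derive span(c,e) via R1 from span(c,g), knows(g,e)
round 4: derive span(f,e) via R1 from span(f,g), knows(g,e)
round 4: derive span(h,e) via R1 from span(h,g), knows(g,e)
round 4: derive span(j,d) via R1 from span(j,e), knows(e,d)
round 4: derive span(j,h) via R1 from span(j,e), knows(e,h)
round 4: derive conn(a,g) via R2 from span(a,g)
round 4: derive conn(a,h) via R2 from span(a,h)
round 4: derive conn(b,b) via R2 from span(b,b)
round 4: derive conn(b,d) via R2 from span(b,d)
round 4: derive conn(b,h) via R2 from span(b,h)
round 4: derive conn(c,g) via R2 from span(c,g)
round 4: derive conn(d,j) via R2 from span(d,j)
round 4: derive conn(f,g) via R2 from span(f,g)
round 4: derive conn(g,j) via R2 from span(g,j)
round 4: derive conn(h,g) via R2 from span(h,g)
round 4: derive conn(j,e) via R2 from span(j,e)
round 4: derive conn(a,j) via R3 from conn(a,e), conn(e,j)
round 4: derive conn(b,j) via R3 from conn(b,e), conn(e,j)
round 4: derive conn(c,e) via R3 from conn(c,b), conn(b,e)
round 4: derive conn(f,e) via R3 from conn(f,b), conn(b,e)
round 4: derive conn(h,e) via R3 from conn(h,b), conn(b,e)
round 4: derive conn(j,d) via R3 from conn(j,g), conn(g,d)
round 4: derive conn(j,h) via R3 from conn(j,g), conn(g,h)
round 5: derive span(c,d) via R1 from span(c,e), knows(e,d)
round 5: derive span(c,h) via R1 from span(c,e), knows(e,h)
round 5: derive span(f,d) via R1 from span(f,e), knows(e,d)
round 5: derive span(f,h) via R1 from span(f,e), knows(e,h)
round 5: derive span(h,d) via R1 from span(h,e), knows(e,d)
round 5: derive span(h,h) via R1 from span(h,e), knows(e,h)
round 5: derive span(j,j) via R1 from span(j,h), knows(h,j)
round 5: derive conn(c,d) via R3 from conn(c,b), conn(b,d)
round 5: derive conn(c,h) via R3 from conn(c,b), conn(b,h)
round 5: derive conn(f,d) via R3 from conn(f,b), conn(b,d)
round 5: derive conn(f,h) via R3 from conn(f,b), conn(b,h)
round 5: derive conn(h,d) via R3 from conn(h,b), conn(b,d)
round 5: derive conn(h,h) via R3 from conn(h,b), conn(b,h)
round 5: derive conn(j,j) via R3 from conn(j,b), conn(b,j)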